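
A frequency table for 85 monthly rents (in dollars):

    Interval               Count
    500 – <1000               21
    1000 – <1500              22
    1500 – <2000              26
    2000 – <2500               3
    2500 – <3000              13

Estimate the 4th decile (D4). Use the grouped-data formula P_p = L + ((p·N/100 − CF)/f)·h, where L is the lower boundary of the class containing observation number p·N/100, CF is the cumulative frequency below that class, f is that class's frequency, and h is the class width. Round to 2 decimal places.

N = 85; target position k = 40/100 · 85 = 34.
Cumulative frequencies: 21, 43, 69, 72, 85.
Observation 34 falls in the class 1000 – <1500.
L = 1000, CF = 21, f = 22, h = 500.
P40 = 1000 + ((34 − 21)/22)·500 = 1000 + 295.455 = 1295.45.

1295.45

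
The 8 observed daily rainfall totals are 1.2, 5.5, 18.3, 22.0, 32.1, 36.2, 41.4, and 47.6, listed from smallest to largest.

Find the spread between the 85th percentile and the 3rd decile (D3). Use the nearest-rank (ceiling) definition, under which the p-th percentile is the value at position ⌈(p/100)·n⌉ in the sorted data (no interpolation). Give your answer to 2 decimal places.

n = 8.
P30: rank ⌈30/100·8⌉ = 3 → 18.3.
P85: rank ⌈85/100·8⌉ = 7 → 41.4.
Difference: 41.4 − 18.3 = 23.1.

23.10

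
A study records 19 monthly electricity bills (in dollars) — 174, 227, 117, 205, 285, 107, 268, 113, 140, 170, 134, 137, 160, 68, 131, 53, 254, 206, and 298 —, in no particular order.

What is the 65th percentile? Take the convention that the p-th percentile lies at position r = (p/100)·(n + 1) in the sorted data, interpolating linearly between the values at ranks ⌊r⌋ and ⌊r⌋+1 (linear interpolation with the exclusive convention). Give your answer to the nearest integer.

205

Sorted: 53, 68, 107, 113, 117, 131, 134, 137, 140, 160, 170, 174, 205, 206, 227, 254, 268, 285, 298.
n = 19.
r = (65/100)·(19 + 1) = 13.
r is an integer, so P65 is the value at rank 13: 205.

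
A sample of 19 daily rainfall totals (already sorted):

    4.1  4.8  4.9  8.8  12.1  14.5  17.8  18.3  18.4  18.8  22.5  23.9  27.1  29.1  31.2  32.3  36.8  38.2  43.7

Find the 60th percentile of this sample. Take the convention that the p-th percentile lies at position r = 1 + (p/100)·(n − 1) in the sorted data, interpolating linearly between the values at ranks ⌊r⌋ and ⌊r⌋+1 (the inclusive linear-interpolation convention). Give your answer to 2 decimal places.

n = 19.
r = 1 + (60/100)·(19 − 1) = 1 + 10.8 = 11.8.
Rank 11 is 22.5 and rank 12 is 23.9.
Interpolate: 22.5 + 0.8·(23.9 − 22.5) = 22.5 + 0.8·1.4 = 23.62.

23.62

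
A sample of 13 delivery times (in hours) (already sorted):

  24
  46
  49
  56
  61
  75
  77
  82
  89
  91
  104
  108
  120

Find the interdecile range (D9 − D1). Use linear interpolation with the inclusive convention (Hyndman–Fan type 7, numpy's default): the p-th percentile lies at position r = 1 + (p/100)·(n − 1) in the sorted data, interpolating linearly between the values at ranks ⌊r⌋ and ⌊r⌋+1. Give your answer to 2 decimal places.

60.60

n = 13.
P10: r = 2.2; ranks 2–3 are 46, 49; interpolating gives 46.6.
P90: r = 11.8; ranks 11–12 are 104, 108; interpolating gives 107.2.
Difference: 107.2 − 46.6 = 60.6.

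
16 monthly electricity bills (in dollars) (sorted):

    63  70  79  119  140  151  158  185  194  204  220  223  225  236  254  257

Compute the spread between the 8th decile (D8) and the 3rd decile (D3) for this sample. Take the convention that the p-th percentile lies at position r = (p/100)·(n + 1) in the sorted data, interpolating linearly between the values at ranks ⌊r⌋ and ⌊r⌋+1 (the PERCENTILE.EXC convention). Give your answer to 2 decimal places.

n = 16.
P30: r = 5.1; ranks 5–6 are 140, 151; interpolating gives 141.1.
P80: r = 13.6; ranks 13–14 are 225, 236; interpolating gives 231.6.
Difference: 231.6 − 141.1 = 90.5.

90.50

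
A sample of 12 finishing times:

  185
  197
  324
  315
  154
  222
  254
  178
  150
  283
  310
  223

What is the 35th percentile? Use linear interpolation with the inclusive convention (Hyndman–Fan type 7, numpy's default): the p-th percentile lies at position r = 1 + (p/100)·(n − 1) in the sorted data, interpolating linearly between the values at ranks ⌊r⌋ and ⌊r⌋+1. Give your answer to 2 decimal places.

Sorted: 150, 154, 178, 185, 197, 222, 223, 254, 283, 310, 315, 324.
n = 12.
r = 1 + (35/100)·(12 − 1) = 1 + 3.85 = 4.85.
Rank 4 is 185 and rank 5 is 197.
Interpolate: 185 + 0.85·(197 − 185) = 185 + 0.85·12 = 195.2.

195.20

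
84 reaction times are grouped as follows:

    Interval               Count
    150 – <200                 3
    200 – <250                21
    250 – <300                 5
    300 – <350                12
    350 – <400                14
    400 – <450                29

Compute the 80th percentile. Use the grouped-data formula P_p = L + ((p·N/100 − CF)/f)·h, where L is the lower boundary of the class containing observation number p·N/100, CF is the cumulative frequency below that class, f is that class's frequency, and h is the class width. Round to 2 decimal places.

421.03

N = 84; target position k = 80/100 · 84 = 67.2.
Cumulative frequencies: 3, 24, 29, 41, 55, 84.
Observation 67.2 falls in the class 400 – <450.
L = 400, CF = 55, f = 29, h = 50.
P80 = 400 + ((67.2 − 55)/29)·50 = 400 + 21.0345 = 421.034.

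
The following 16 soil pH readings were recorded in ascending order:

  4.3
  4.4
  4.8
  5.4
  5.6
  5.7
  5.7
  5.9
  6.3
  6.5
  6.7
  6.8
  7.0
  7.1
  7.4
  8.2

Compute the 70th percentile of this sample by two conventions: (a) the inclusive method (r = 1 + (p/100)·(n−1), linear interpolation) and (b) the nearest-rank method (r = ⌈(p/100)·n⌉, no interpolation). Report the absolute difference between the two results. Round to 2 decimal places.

n = 16.
(a) r = 11.5; between ranks 11 (6.7) and 12 (6.8): 6.75.
(b) the nearest-rank method: rank 12 → 6.8.
|6.75 − 6.8| = 0.05.

0.05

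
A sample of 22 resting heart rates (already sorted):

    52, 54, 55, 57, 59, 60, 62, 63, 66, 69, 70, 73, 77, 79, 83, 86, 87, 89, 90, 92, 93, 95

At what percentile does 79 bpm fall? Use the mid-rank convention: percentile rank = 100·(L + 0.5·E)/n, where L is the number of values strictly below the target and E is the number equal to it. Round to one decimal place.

61.4

Count below 79: L = 13; count equal: E = 1; n = 22.
Percentile rank = 100·(13 + 0.5·1)/22 = 100·13.5/22 = 61.36.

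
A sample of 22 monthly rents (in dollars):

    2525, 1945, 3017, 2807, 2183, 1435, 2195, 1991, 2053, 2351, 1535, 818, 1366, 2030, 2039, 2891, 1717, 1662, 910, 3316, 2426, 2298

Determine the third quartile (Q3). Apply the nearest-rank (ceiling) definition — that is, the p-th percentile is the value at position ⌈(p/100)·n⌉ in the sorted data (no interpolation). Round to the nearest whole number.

Sorted: 818, 910, 1366, 1435, 1535, 1662, 1717, 1945, 1991, 2030, 2039, 2053, 2183, 2195, 2298, 2351, 2426, 2525, 2807, 2891, 3017, 3316.
n = 22.
Position = ⌈75/100 · 22⌉ = ⌈16.5⌉ = 17.
The value at rank 17 is 2426.

2426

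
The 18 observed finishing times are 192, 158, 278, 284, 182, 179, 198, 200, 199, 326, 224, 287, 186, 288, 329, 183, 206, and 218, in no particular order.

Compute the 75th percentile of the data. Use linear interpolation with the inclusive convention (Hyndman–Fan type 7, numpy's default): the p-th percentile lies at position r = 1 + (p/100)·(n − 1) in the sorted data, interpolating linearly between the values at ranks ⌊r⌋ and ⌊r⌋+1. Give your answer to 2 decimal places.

282.50

Sorted: 158, 179, 182, 183, 186, 192, 198, 199, 200, 206, 218, 224, 278, 284, 287, 288, 326, 329.
n = 18.
r = 1 + (75/100)·(18 − 1) = 1 + 12.75 = 13.75.
Rank 13 is 278 and rank 14 is 284.
Interpolate: 278 + 0.75·(284 − 278) = 278 + 0.75·6 = 282.5.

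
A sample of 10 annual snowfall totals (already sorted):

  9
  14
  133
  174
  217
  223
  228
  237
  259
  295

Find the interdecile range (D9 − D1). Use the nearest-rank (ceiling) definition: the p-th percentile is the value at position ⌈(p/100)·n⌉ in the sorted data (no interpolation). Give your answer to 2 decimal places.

250.00

n = 10.
P10: rank ⌈10/100·10⌉ = 1 → 9.
P90: rank ⌈90/100·10⌉ = 9 → 259.
Difference: 259 − 9 = 250.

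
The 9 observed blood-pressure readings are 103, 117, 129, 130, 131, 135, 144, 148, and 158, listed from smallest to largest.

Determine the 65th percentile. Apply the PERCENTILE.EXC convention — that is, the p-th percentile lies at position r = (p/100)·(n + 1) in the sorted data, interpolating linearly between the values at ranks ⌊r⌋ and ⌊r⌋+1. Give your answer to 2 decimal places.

n = 9.
r = (65/100)·(9 + 1) = 6.5.
Rank 6 is 135 and rank 7 is 144.
Interpolate: 135 + 0.5·(144 − 135) = 135 + 0.5·9 = 139.5.

139.50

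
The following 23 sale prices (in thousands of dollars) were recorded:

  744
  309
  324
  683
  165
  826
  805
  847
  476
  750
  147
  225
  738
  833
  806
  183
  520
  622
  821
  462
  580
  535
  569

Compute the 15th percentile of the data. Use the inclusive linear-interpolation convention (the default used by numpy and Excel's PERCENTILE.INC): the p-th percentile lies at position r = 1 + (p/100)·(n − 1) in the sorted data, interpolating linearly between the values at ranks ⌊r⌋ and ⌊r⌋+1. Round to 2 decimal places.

250.20

Sorted: 147, 165, 183, 225, 309, 324, 462, 476, 520, 535, 569, 580, 622, 683, 738, 744, 750, 805, 806, 821, 826, 833, 847.
n = 23.
r = 1 + (15/100)·(23 − 1) = 1 + 3.3 = 4.3.
Rank 4 is 225 and rank 5 is 309.
Interpolate: 225 + 0.3·(309 − 225) = 225 + 0.3·84 = 250.2.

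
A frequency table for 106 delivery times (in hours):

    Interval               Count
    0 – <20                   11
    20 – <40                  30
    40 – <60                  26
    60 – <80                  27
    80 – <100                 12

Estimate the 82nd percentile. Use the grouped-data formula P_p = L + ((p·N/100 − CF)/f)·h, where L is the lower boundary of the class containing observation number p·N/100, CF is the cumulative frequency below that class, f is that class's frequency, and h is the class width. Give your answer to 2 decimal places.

74.76

N = 106; target position k = 82/100 · 106 = 86.92.
Cumulative frequencies: 11, 41, 67, 94, 106.
Observation 86.92 falls in the class 60 – <80.
L = 60, CF = 67, f = 27, h = 20.
P82 = 60 + ((86.92 − 67)/27)·20 = 60 + 14.7556 = 74.7556.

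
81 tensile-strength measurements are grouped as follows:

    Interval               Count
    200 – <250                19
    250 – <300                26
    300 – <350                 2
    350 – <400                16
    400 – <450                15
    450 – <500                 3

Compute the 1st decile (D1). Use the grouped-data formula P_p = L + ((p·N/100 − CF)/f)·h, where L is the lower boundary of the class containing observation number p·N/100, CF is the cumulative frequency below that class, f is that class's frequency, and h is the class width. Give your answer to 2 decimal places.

221.32

N = 81; target position k = 10/100 · 81 = 8.1.
Cumulative frequencies: 19, 45, 47, 63, 78, 81.
Observation 8.1 falls in the class 200 – <250.
L = 200, CF = 0, f = 19, h = 50.
P10 = 200 + ((8.1 − 0)/19)·50 = 200 + 21.3158 = 221.316.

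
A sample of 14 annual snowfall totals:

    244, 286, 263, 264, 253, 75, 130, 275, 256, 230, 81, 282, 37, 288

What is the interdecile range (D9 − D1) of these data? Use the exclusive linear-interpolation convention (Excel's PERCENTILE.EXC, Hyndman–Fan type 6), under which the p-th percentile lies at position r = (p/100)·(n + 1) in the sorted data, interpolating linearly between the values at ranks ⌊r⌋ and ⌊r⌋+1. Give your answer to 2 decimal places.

231.00

Sorted: 37, 75, 81, 130, 230, 244, 253, 256, 263, 264, 275, 282, 286, 288.
n = 14.
P10: r = 1.5; ranks 1–2 are 37, 75; interpolating gives 56.
P90: r = 13.5; ranks 13–14 are 286, 288; interpolating gives 287.
Difference: 287 − 56 = 231.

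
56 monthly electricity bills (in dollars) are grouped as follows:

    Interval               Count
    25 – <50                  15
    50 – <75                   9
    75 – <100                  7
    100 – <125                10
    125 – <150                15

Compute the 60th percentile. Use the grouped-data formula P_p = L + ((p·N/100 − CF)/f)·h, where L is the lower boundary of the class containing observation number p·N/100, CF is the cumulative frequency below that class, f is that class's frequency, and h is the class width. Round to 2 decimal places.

106.50

N = 56; target position k = 60/100 · 56 = 33.6.
Cumulative frequencies: 15, 24, 31, 41, 56.
Observation 33.6 falls in the class 100 – <125.
L = 100, CF = 31, f = 10, h = 25.
P60 = 100 + ((33.6 − 31)/10)·25 = 100 + 6.5 = 106.5.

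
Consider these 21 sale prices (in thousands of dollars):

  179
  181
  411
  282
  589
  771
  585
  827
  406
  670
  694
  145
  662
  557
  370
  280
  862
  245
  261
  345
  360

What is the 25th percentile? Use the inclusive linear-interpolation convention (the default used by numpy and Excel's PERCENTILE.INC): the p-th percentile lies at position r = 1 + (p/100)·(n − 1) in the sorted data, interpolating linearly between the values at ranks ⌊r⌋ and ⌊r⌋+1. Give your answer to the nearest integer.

280

Sorted: 145, 179, 181, 245, 261, 280, 282, 345, 360, 370, 406, 411, 557, 585, 589, 662, 670, 694, 771, 827, 862.
n = 21.
r = 1 + (25/100)·(21 − 1) = 1 + 5 = 6.
r is an integer, so P25 is the value at rank 6: 280.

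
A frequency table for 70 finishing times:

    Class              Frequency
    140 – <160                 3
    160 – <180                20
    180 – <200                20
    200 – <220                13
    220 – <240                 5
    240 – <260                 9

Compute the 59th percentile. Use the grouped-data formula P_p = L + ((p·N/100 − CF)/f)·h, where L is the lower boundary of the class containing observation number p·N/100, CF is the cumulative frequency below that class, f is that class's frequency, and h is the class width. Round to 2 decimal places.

198.30

N = 70; target position k = 59/100 · 70 = 41.3.
Cumulative frequencies: 3, 23, 43, 56, 61, 70.
Observation 41.3 falls in the class 180 – <200.
L = 180, CF = 23, f = 20, h = 20.
P59 = 180 + ((41.3 − 23)/20)·20 = 180 + 18.3 = 198.3.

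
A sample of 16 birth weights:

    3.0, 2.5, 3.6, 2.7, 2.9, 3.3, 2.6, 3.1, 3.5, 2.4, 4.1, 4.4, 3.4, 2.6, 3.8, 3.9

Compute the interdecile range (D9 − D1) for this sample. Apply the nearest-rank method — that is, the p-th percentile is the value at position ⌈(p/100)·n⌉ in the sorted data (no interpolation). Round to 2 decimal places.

Sorted: 2.4, 2.5, 2.6, 2.6, 2.7, 2.9, 3.0, 3.1, 3.3, 3.4, 3.5, 3.6, 3.8, 3.9, 4.1, 4.4.
n = 16.
P10: rank ⌈10/100·16⌉ = 2 → 2.5.
P90: rank ⌈90/100·16⌉ = 15 → 4.1.
Difference: 4.1 − 2.5 = 1.6.

1.60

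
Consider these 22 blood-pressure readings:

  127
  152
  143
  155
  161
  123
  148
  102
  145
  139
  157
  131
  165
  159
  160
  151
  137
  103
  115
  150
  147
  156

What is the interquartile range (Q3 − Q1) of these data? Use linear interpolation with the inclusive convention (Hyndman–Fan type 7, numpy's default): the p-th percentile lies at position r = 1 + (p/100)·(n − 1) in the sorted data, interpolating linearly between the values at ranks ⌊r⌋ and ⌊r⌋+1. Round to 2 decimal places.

23.25

Sorted: 102, 103, 115, 123, 127, 131, 137, 139, 143, 145, 147, 148, 150, 151, 152, 155, 156, 157, 159, 160, 161, 165.
n = 22.
P25: r = 6.25; ranks 6–7 are 131, 137; interpolating gives 132.5.
P75: r = 16.75; ranks 16–17 are 155, 156; interpolating gives 155.75.
Difference: 155.75 − 132.5 = 23.25.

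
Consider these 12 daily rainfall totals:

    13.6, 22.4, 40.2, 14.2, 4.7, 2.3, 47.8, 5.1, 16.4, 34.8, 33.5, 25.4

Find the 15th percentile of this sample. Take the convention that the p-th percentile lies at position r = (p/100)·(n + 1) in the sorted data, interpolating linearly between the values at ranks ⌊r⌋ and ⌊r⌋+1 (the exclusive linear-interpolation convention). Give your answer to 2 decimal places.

Sorted: 2.3, 4.7, 5.1, 13.6, 14.2, 16.4, 22.4, 25.4, 33.5, 34.8, 40.2, 47.8.
n = 12.
r = (15/100)·(12 + 1) = 1.95.
Rank 1 is 2.3 and rank 2 is 4.7.
Interpolate: 2.3 + 0.95·(4.7 − 2.3) = 2.3 + 0.95·2.4 = 4.58.

4.58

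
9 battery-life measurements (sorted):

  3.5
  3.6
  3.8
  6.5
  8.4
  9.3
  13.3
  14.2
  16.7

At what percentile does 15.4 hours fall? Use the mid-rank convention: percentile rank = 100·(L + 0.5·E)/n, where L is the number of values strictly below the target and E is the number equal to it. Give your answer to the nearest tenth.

Count below 15.4: L = 8; count equal: E = 0; n = 9.
Percentile rank = 100·(8 + 0.5·0)/9 = 100·8/9 = 88.89.

88.9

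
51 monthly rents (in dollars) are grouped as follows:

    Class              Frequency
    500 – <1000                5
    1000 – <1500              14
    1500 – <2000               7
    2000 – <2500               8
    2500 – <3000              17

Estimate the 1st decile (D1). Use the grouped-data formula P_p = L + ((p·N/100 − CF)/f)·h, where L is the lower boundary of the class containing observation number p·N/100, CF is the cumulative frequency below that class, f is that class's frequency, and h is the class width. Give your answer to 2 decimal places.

1003.57

N = 51; target position k = 10/100 · 51 = 5.1.
Cumulative frequencies: 5, 19, 26, 34, 51.
Observation 5.1 falls in the class 1000 – <1500.
L = 1000, CF = 5, f = 14, h = 500.
P10 = 1000 + ((5.1 − 5)/14)·500 = 1000 + 3.57143 = 1003.57.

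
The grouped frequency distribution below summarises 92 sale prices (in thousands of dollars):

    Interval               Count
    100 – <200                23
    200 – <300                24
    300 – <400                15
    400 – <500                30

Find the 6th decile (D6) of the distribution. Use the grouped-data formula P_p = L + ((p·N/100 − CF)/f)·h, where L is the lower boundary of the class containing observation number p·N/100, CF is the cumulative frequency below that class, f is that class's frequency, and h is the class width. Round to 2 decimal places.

354.67

N = 92; target position k = 60/100 · 92 = 55.2.
Cumulative frequencies: 23, 47, 62, 92.
Observation 55.2 falls in the class 300 – <400.
L = 300, CF = 47, f = 15, h = 100.
P60 = 300 + ((55.2 − 47)/15)·100 = 300 + 54.6667 = 354.667.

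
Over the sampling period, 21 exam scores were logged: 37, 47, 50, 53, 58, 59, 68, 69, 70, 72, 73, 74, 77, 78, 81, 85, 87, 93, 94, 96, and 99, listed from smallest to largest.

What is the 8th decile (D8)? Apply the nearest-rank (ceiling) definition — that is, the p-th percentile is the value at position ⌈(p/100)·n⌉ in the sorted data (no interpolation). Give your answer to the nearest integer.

87

n = 21.
Position = ⌈80/100 · 21⌉ = ⌈16.8⌉ = 17.
The value at rank 17 is 87.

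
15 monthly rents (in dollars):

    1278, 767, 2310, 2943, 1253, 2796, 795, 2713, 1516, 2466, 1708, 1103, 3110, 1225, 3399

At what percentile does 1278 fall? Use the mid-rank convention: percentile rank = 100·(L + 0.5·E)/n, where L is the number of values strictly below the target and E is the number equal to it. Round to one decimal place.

36.7

Sorted: 767, 795, 1103, 1225, 1253, 1278, 1516, 1708, 2310, 2466, 2713, 2796, 2943, 3110, 3399.
Count below 1278: L = 5; count equal: E = 1; n = 15.
Percentile rank = 100·(5 + 0.5·1)/15 = 100·5.5/15 = 36.67.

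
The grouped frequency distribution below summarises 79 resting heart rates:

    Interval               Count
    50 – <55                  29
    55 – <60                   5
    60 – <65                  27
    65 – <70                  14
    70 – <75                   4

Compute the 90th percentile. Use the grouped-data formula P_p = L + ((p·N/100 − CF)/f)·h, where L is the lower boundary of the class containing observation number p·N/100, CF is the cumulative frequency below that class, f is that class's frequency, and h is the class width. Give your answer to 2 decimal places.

68.61

N = 79; target position k = 90/100 · 79 = 71.1.
Cumulative frequencies: 29, 34, 61, 75, 79.
Observation 71.1 falls in the class 65 – <70.
L = 65, CF = 61, f = 14, h = 5.
P90 = 65 + ((71.1 − 61)/14)·5 = 65 + 3.60714 = 68.6071.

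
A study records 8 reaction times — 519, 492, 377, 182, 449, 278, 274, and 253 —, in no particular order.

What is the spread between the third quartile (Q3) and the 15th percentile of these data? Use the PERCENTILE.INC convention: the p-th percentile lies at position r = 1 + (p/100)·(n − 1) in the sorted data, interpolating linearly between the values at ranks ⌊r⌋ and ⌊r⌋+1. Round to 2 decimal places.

205.70

Sorted: 182, 253, 274, 278, 377, 449, 492, 519.
n = 8.
P15: r = 2.05; ranks 2–3 are 253, 274; interpolating gives 254.05.
P75: r = 6.25; ranks 6–7 are 449, 492; interpolating gives 459.75.
Difference: 459.75 − 254.05 = 205.7.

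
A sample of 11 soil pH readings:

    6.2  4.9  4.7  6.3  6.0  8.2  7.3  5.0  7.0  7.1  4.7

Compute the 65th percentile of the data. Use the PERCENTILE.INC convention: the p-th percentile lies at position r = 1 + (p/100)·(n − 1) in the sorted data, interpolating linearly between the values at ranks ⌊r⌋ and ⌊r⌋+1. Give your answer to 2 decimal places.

Sorted: 4.7, 4.7, 4.9, 5.0, 6.0, 6.2, 6.3, 7.0, 7.1, 7.3, 8.2.
n = 11.
r = 1 + (65/100)·(11 − 1) = 1 + 6.5 = 7.5.
Rank 7 is 6.3 and rank 8 is 7.0.
Interpolate: 6.3 + 0.5·(7.0 − 6.3) = 6.3 + 0.5·0.7 = 6.65.

6.65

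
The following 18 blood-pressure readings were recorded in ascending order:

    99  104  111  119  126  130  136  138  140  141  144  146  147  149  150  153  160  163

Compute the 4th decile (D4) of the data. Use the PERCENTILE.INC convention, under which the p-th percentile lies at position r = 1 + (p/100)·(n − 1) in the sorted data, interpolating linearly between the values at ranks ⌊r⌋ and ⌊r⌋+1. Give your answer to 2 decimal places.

n = 18.
r = 1 + (40/100)·(18 − 1) = 1 + 6.8 = 7.8.
Rank 7 is 136 and rank 8 is 138.
Interpolate: 136 + 0.8·(138 − 136) = 136 + 0.8·2 = 137.6.

137.60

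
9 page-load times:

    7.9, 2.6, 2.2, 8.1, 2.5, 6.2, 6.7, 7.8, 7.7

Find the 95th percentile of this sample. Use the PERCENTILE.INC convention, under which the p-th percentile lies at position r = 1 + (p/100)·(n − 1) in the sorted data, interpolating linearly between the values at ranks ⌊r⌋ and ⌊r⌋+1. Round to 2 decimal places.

Sorted: 2.2, 2.5, 2.6, 6.2, 6.7, 7.7, 7.8, 7.9, 8.1.
n = 9.
r = 1 + (95/100)·(9 − 1) = 1 + 7.6 = 8.6.
Rank 8 is 7.9 and rank 9 is 8.1.
Interpolate: 7.9 + 0.6·(8.1 − 7.9) = 7.9 + 0.6·0.2 = 8.02.

8.02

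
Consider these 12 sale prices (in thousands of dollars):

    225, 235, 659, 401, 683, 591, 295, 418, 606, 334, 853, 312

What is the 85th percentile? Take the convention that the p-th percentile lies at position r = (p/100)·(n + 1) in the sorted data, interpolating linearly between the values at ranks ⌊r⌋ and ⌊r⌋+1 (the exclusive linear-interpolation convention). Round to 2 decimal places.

Sorted: 225, 235, 295, 312, 334, 401, 418, 591, 606, 659, 683, 853.
n = 12.
r = (85/100)·(12 + 1) = 11.05.
Rank 11 is 683 and rank 12 is 853.
Interpolate: 683 + 0.05·(853 − 683) = 683 + 0.05·170 = 691.5.

691.50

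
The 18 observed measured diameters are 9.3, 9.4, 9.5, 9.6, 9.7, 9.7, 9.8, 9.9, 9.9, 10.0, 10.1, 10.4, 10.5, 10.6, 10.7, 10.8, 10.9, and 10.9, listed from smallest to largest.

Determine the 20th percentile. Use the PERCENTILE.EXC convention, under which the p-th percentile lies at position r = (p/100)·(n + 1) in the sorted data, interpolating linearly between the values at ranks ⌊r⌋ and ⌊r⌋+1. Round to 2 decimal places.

n = 18.
r = (20/100)·(18 + 1) = 3.8.
Rank 3 is 9.5 and rank 4 is 9.6.
Interpolate: 9.5 + 0.8·(9.6 − 9.5) = 9.5 + 0.8·0.1 = 9.58.

9.58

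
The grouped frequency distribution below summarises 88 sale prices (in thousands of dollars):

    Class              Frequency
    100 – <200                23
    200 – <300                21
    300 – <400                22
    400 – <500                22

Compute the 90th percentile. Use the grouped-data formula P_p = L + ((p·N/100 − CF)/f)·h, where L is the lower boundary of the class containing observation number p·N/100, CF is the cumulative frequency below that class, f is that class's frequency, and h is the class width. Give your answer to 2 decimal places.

460.00

N = 88; target position k = 90/100 · 88 = 79.2.
Cumulative frequencies: 23, 44, 66, 88.
Observation 79.2 falls in the class 400 – <500.
L = 400, CF = 66, f = 22, h = 100.
P90 = 400 + ((79.2 − 66)/22)·100 = 400 + 60 = 460.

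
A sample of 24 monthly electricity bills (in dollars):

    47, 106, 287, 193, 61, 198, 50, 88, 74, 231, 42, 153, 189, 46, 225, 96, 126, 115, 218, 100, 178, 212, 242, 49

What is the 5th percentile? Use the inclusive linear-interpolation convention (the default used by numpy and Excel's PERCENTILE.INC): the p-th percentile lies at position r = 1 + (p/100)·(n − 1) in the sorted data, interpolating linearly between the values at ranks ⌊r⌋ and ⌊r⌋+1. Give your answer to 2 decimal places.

Sorted: 42, 46, 47, 49, 50, 61, 74, 88, 96, 100, 106, 115, 126, 153, 178, 189, 193, 198, 212, 218, 225, 231, 242, 287.
n = 24.
r = 1 + (5/100)·(24 − 1) = 1 + 1.15 = 2.15.
Rank 2 is 46 and rank 3 is 47.
Interpolate: 46 + 0.15·(47 − 46) = 46 + 0.15·1 = 46.15.

46.15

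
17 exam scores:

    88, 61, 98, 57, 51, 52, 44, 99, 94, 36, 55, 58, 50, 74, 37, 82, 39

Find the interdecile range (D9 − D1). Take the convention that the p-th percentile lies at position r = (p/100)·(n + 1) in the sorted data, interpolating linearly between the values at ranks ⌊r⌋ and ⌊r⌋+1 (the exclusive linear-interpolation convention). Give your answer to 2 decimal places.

Sorted: 36, 37, 39, 44, 50, 51, 52, 55, 57, 58, 61, 74, 82, 88, 94, 98, 99.
n = 17.
P10: r = 1.8; ranks 1–2 are 36, 37; interpolating gives 36.8.
P90: r = 16.2; ranks 16–17 are 98, 99; interpolating gives 98.2.
Difference: 98.2 − 36.8 = 61.4.

61.40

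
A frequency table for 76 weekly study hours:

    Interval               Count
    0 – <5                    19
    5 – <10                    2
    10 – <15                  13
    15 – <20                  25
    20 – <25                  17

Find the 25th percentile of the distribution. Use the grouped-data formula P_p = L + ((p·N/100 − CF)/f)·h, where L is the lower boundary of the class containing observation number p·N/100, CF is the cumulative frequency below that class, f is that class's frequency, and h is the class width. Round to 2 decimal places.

N = 76; target position k = 25/100 · 76 = 19.
Cumulative frequencies: 19, 21, 34, 59, 76.
Observation 19 falls in the class 0 – <5.
L = 0, CF = 0, f = 19, h = 5.
P25 = 0 + ((19 − 0)/19)·5 = 0 + 5 = 5.

5.00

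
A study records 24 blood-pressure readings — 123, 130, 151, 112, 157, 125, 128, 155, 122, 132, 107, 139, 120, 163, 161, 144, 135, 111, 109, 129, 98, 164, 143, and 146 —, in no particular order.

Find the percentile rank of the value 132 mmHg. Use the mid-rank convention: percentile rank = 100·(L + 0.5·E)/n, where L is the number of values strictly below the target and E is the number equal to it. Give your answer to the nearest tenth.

Sorted: 98, 107, 109, 111, 112, 120, 122, 123, 125, 128, 129, 130, 132, 135, 139, 143, 144, 146, 151, 155, 157, 161, 163, 164.
Count below 132: L = 12; count equal: E = 1; n = 24.
Percentile rank = 100·(12 + 0.5·1)/24 = 100·12.5/24 = 52.08.

52.1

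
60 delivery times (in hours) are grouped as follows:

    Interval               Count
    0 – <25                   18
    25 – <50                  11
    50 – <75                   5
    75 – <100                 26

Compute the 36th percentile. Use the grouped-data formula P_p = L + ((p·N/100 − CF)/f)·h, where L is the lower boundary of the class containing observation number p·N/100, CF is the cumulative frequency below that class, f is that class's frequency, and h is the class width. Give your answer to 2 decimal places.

N = 60; target position k = 36/100 · 60 = 21.6.
Cumulative frequencies: 18, 29, 34, 60.
Observation 21.6 falls in the class 25 – <50.
L = 25, CF = 18, f = 11, h = 25.
P36 = 25 + ((21.6 − 18)/11)·25 = 25 + 8.18182 = 33.1818.

33.18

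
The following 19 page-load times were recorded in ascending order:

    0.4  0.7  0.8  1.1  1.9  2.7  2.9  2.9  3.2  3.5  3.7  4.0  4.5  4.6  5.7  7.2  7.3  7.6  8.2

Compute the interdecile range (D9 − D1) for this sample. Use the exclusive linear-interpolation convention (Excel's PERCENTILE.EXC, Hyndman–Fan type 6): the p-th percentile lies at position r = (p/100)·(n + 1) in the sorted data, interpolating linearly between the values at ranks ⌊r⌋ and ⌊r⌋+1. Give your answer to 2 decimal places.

n = 19.
P10: r = 2 (integer) → 0.7.
P90: r = 18 (integer) → 7.6.
Difference: 7.6 − 0.7 = 6.9.

6.90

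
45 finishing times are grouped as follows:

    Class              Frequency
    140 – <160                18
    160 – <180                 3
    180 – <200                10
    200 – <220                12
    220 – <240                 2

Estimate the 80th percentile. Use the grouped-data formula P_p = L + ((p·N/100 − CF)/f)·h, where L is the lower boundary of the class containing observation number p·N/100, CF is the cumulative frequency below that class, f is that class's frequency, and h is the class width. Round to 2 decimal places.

N = 45; target position k = 80/100 · 45 = 36.
Cumulative frequencies: 18, 21, 31, 43, 45.
Observation 36 falls in the class 200 – <220.
L = 200, CF = 31, f = 12, h = 20.
P80 = 200 + ((36 − 31)/12)·20 = 200 + 8.33333 = 208.333.

208.33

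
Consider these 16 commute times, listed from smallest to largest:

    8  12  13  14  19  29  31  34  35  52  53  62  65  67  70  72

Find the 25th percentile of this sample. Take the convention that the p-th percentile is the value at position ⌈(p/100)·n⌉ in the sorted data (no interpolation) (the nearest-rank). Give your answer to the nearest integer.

14

n = 16.
Position = ⌈25/100 · 16⌉ = ⌈4⌉ = 4.
The value at rank 4 is 14.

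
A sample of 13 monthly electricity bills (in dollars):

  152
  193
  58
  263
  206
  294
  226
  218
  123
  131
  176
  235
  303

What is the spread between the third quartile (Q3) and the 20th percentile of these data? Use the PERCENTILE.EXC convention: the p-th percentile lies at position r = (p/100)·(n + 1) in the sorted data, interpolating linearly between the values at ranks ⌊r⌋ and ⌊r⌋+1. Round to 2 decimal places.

119.60

Sorted: 58, 123, 131, 152, 176, 193, 206, 218, 226, 235, 263, 294, 303.
n = 13.
P20: r = 2.8; ranks 2–3 are 123, 131; interpolating gives 129.4.
P75: r = 10.5; ranks 10–11 are 235, 263; interpolating gives 249.
Difference: 249 − 129.4 = 119.6.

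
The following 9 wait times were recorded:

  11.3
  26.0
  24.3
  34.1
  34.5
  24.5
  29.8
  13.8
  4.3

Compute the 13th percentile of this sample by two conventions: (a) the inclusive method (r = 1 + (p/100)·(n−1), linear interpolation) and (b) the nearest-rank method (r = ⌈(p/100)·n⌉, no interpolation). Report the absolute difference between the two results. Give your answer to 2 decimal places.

0.10

Sorted: 4.3, 11.3, 13.8, 24.3, 24.5, 26.0, 29.8, 34.1, 34.5.
n = 9.
(a) r = 2.04; between ranks 2 (11.3) and 3 (13.8): 11.4.
(b) the nearest-rank method: rank 2 → 11.3.
|11.4 − 11.3| = 0.1.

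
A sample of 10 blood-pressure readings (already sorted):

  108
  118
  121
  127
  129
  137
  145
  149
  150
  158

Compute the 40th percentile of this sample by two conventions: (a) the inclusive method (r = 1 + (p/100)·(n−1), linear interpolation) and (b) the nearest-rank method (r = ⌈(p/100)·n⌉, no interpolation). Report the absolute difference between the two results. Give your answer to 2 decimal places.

n = 10.
(a) r = 4.6; between ranks 4 (127) and 5 (129): 128.2.
(b) the nearest-rank method: rank 4 → 127.
|128.2 − 127| = 1.2.

1.20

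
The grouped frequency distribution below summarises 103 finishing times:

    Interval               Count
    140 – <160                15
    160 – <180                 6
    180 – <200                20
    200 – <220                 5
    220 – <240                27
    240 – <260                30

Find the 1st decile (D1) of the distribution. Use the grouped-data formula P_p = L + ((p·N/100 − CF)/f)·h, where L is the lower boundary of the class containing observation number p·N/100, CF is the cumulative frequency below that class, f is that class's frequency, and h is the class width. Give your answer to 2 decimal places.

153.73

N = 103; target position k = 10/100 · 103 = 10.3.
Cumulative frequencies: 15, 21, 41, 46, 73, 103.
Observation 10.3 falls in the class 140 – <160.
L = 140, CF = 0, f = 15, h = 20.
P10 = 140 + ((10.3 − 0)/15)·20 = 140 + 13.7333 = 153.733.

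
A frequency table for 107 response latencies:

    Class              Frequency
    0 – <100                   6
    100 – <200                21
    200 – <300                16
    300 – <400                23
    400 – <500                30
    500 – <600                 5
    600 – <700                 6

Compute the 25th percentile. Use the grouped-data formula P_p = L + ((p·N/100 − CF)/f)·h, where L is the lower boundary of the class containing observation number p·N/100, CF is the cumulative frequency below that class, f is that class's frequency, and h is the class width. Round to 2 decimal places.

N = 107; target position k = 25/100 · 107 = 26.75.
Cumulative frequencies: 6, 27, 43, 66, 96, 101, 107.
Observation 26.75 falls in the class 100 – <200.
L = 100, CF = 6, f = 21, h = 100.
P25 = 100 + ((26.75 − 6)/21)·100 = 100 + 98.8095 = 198.81.

198.81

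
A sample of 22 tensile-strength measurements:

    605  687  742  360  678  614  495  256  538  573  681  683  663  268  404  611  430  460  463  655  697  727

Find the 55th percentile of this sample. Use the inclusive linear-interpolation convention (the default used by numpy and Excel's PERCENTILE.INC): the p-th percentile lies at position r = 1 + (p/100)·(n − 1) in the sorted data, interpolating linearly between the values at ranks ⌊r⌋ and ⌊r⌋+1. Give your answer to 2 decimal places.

612.65

Sorted: 256, 268, 360, 404, 430, 460, 463, 495, 538, 573, 605, 611, 614, 655, 663, 678, 681, 683, 687, 697, 727, 742.
n = 22.
r = 1 + (55/100)·(22 − 1) = 1 + 11.55 = 12.55.
Rank 12 is 611 and rank 13 is 614.
Interpolate: 611 + 0.55·(614 − 611) = 611 + 0.55·3 = 612.65.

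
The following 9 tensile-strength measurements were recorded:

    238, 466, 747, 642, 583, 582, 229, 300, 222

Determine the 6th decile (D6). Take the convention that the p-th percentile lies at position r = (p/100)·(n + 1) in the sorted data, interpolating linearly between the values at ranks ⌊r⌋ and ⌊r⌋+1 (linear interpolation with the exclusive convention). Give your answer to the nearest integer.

582

Sorted: 222, 229, 238, 300, 466, 582, 583, 642, 747.
n = 9.
r = (60/100)·(9 + 1) = 6.
r is an integer, so P60 is the value at rank 6: 582.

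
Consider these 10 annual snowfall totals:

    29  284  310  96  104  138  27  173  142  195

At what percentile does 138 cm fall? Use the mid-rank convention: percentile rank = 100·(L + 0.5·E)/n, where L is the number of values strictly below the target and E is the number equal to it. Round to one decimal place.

Sorted: 27, 29, 96, 104, 138, 142, 173, 195, 284, 310.
Count below 138: L = 4; count equal: E = 1; n = 10.
Percentile rank = 100·(4 + 0.5·1)/10 = 100·4.5/10 = 45.

45.0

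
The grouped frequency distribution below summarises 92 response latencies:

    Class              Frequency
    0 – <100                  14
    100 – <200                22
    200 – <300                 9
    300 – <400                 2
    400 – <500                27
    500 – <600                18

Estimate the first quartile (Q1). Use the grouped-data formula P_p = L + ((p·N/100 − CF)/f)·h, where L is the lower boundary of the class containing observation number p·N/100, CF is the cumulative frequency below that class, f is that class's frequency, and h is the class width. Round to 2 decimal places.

N = 92; target position k = 25/100 · 92 = 23.
Cumulative frequencies: 14, 36, 45, 47, 74, 92.
Observation 23 falls in the class 100 – <200.
L = 100, CF = 14, f = 22, h = 100.
P25 = 100 + ((23 − 14)/22)·100 = 100 + 40.9091 = 140.909.

140.91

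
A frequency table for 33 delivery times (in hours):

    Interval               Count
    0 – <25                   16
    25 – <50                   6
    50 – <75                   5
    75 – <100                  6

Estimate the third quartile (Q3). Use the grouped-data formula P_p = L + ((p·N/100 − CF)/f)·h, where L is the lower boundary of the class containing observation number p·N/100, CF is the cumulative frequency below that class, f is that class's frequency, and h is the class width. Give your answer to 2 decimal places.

N = 33; target position k = 75/100 · 33 = 24.75.
Cumulative frequencies: 16, 22, 27, 33.
Observation 24.75 falls in the class 50 – <75.
L = 50, CF = 22, f = 5, h = 25.
P75 = 50 + ((24.75 − 22)/5)·25 = 50 + 13.75 = 63.75.

63.75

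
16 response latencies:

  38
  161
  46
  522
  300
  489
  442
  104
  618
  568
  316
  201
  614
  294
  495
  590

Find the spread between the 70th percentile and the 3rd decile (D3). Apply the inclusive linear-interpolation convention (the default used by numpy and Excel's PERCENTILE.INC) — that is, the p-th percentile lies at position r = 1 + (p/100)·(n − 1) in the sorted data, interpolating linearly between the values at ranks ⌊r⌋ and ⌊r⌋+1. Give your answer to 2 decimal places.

Sorted: 38, 46, 104, 161, 201, 294, 300, 316, 442, 489, 495, 522, 568, 590, 614, 618.
n = 16.
P30: r = 5.5; ranks 5–6 are 201, 294; interpolating gives 247.5.
P70: r = 11.5; ranks 11–12 are 495, 522; interpolating gives 508.5.
Difference: 508.5 − 247.5 = 261.

261.00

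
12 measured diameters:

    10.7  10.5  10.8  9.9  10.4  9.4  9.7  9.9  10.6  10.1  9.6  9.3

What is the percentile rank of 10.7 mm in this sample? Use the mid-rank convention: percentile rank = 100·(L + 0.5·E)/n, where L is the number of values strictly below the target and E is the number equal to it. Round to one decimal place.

Sorted: 9.3, 9.4, 9.6, 9.7, 9.9, 9.9, 10.1, 10.4, 10.5, 10.6, 10.7, 10.8.
Count below 10.7: L = 10; count equal: E = 1; n = 12.
Percentile rank = 100·(10 + 0.5·1)/12 = 100·10.5/12 = 87.5.

87.5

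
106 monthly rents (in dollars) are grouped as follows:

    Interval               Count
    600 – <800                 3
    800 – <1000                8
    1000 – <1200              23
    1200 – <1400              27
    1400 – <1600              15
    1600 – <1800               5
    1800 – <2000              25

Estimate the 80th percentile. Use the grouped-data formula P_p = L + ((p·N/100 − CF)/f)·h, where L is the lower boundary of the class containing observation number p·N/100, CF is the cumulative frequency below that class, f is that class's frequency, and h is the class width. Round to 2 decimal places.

N = 106; target position k = 80/100 · 106 = 84.8.
Cumulative frequencies: 3, 11, 34, 61, 76, 81, 106.
Observation 84.8 falls in the class 1800 – <2000.
L = 1800, CF = 81, f = 25, h = 200.
P80 = 1800 + ((84.8 − 81)/25)·200 = 1800 + 30.4 = 1830.4.

1830.40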